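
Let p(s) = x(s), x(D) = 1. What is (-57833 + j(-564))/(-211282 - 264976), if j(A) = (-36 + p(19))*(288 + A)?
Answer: 48173/476258 ≈ 0.10115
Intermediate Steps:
p(s) = 1
j(A) = -10080 - 35*A (j(A) = (-36 + 1)*(288 + A) = -35*(288 + A) = -10080 - 35*A)
(-57833 + j(-564))/(-211282 - 264976) = (-57833 + (-10080 - 35*(-564)))/(-211282 - 264976) = (-57833 + (-10080 + 19740))/(-476258) = (-57833 + 9660)*(-1/476258) = -48173*(-1/476258) = 48173/476258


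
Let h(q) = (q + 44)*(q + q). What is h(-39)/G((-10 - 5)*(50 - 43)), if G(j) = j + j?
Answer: 13/7 ≈ 1.8571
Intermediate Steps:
h(q) = 2*q*(44 + q) (h(q) = (44 + q)*(2*q) = 2*q*(44 + q))
G(j) = 2*j
h(-39)/G((-10 - 5)*(50 - 43)) = (2*(-39)*(44 - 39))/((2*((-10 - 5)*(50 - 43)))) = (2*(-39)*5)/((2*(-15*7))) = -390/(2*(-105)) = -390/(-210) = -390*(-1/210) = 13/7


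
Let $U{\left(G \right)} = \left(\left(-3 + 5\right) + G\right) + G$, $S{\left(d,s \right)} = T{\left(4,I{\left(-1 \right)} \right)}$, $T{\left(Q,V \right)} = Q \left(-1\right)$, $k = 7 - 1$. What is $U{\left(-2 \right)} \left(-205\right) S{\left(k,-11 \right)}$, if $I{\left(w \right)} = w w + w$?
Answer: $-1640$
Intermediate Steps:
$k = 6$
$I{\left(w \right)} = w + w^{2}$ ($I{\left(w \right)} = w^{2} + w = w + w^{2}$)
$T{\left(Q,V \right)} = - Q$
$S{\left(d,s \right)} = -4$ ($S{\left(d,s \right)} = \left(-1\right) 4 = -4$)
$U{\left(G \right)} = 2 + 2 G$ ($U{\left(G \right)} = \left(2 + G\right) + G = 2 + 2 G$)
$U{\left(-2 \right)} \left(-205\right) S{\left(k,-11 \right)} = \left(2 + 2 \left(-2\right)\right) \left(-205\right) \left(-4\right) = \left(2 - 4\right) \left(-205\right) \left(-4\right) = \left(-2\right) \left(-205\right) \left(-4\right) = 410 \left(-4\right) = -1640$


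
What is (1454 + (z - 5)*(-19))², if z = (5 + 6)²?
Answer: 562500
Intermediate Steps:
z = 121 (z = 11² = 121)
(1454 + (z - 5)*(-19))² = (1454 + (121 - 5)*(-19))² = (1454 + 116*(-19))² = (1454 - 2204)² = (-750)² = 562500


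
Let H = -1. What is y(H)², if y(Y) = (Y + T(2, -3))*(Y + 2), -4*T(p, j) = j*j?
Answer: 169/16 ≈ 10.563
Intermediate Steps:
T(p, j) = -j²/4 (T(p, j) = -j*j/4 = -j²/4)
y(Y) = (2 + Y)*(-9/4 + Y) (y(Y) = (Y - ¼*(-3)²)*(Y + 2) = (Y - ¼*9)*(2 + Y) = (Y - 9/4)*(2 + Y) = (-9/4 + Y)*(2 + Y) = (2 + Y)*(-9/4 + Y))
y(H)² = (-9/2 + (-1)² - ¼*(-1))² = (-9/2 + 1 + ¼)² = (-13/4)² = 169/16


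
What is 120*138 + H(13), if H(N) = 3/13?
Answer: 215283/13 ≈ 16560.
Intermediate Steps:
H(N) = 3/13 (H(N) = 3*(1/13) = 3/13)
120*138 + H(13) = 120*138 + 3/13 = 16560 + 3/13 = 215283/13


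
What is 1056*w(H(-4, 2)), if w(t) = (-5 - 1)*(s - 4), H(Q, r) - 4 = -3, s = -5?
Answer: 57024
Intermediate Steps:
H(Q, r) = 1 (H(Q, r) = 4 - 3 = 1)
w(t) = 54 (w(t) = (-5 - 1)*(-5 - 4) = -6*(-9) = 54)
1056*w(H(-4, 2)) = 1056*54 = 57024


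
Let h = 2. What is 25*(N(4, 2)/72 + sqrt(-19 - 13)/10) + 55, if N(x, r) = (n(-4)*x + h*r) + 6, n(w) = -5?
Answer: 1855/36 + 10*I*sqrt(2) ≈ 51.528 + 14.142*I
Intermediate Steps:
N(x, r) = 6 - 5*x + 2*r (N(x, r) = (-5*x + 2*r) + 6 = 6 - 5*x + 2*r)
25*(N(4, 2)/72 + sqrt(-19 - 13)/10) + 55 = 25*((6 - 5*4 + 2*2)/72 + sqrt(-19 - 13)/10) + 55 = 25*((6 - 20 + 4)*(1/72) + sqrt(-32)*(1/10)) + 55 = 25*(-10*1/72 + (4*I*sqrt(2))*(1/10)) + 55 = 25*(-5/36 + 2*I*sqrt(2)/5) + 55 = (-125/36 + 10*I*sqrt(2)) + 55 = 1855/36 + 10*I*sqrt(2)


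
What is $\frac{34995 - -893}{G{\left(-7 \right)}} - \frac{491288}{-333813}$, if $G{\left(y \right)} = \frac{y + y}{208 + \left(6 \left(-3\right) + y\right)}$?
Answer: $- \frac{1096155667360}{2336691} \approx -4.6911 \cdot 10^{5}$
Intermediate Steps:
$G{\left(y \right)} = \frac{2 y}{190 + y}$ ($G{\left(y \right)} = \frac{2 y}{208 + \left(-18 + y\right)} = \frac{2 y}{190 + y}$)
$\frac{34995 - -893}{G{\left(-7 \right)}} - \frac{491288}{-333813} = \frac{34995 - -893}{2 \left(-7\right) \frac{1}{190 - 7}} - \frac{491288}{-333813} = \frac{34995 + \left(-92573 + 93466\right)}{2 \left(-7\right) \frac{1}{183}} - - \frac{491288}{333813} = \frac{34995 + 893}{2 \left(-7\right) \frac{1}{183}} + \frac{491288}{333813} = \frac{35888}{- \frac{14}{183}} + \frac{491288}{333813} = 35888 \left(- \frac{183}{14}\right) + \frac{491288}{333813} = - \frac{3283752}{7} + \frac{491288}{333813} = - \frac{1096155667360}{2336691}$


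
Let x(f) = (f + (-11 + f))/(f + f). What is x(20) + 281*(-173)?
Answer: -1944491/40 ≈ -48612.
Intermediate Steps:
x(f) = (-11 + 2*f)/(2*f) (x(f) = (-11 + 2*f)/((2*f)) = (-11 + 2*f)*(1/(2*f)) = (-11 + 2*f)/(2*f))
x(20) + 281*(-173) = (-11/2 + 20)/20 + 281*(-173) = (1/20)*(29/2) - 48613 = 29/40 - 48613 = -1944491/40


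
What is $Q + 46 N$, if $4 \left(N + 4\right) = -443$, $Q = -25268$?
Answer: $- \frac{61093}{2} \approx -30547.0$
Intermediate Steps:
$N = - \frac{459}{4}$ ($N = -4 + \frac{1}{4} \left(-443\right) = -4 - \frac{443}{4} = - \frac{459}{4} \approx -114.75$)
$Q + 46 N = -25268 + 46 \left(- \frac{459}{4}\right) = -25268 - \frac{10557}{2} = - \frac{61093}{2}$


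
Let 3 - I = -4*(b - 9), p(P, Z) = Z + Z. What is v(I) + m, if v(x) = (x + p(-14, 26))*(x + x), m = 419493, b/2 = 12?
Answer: 433983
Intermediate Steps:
b = 24 (b = 2*12 = 24)
p(P, Z) = 2*Z
I = 63 (I = 3 - (-4)*(24 - 9) = 3 - (-4)*15 = 3 - 1*(-60) = 3 + 60 = 63)
v(x) = 2*x*(52 + x) (v(x) = (x + 2*26)*(x + x) = (x + 52)*(2*x) = (52 + x)*(2*x) = 2*x*(52 + x))
v(I) + m = 2*63*(52 + 63) + 419493 = 2*63*115 + 419493 = 14490 + 419493 = 433983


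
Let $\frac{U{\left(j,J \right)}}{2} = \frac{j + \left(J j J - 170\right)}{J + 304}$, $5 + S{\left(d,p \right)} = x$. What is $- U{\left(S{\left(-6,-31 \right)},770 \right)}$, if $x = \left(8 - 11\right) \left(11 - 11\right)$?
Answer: $\frac{988225}{179} \approx 5520.8$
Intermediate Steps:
$x = 0$ ($x = \left(-3\right) 0 = 0$)
$S{\left(d,p \right)} = -5$ ($S{\left(d,p \right)} = -5 + 0 = -5$)
$U{\left(j,J \right)} = \frac{2 \left(-170 + j + j J^{2}\right)}{304 + J}$ ($U{\left(j,J \right)} = 2 \frac{j + \left(J j J - 170\right)}{J + 304} = 2 \frac{j + \left(j J^{2} - 170\right)}{304 + J} = 2 \frac{j + \left(-170 + j J^{2}\right)}{304 + J} = 2 \frac{-170 + j + j J^{2}}{304 + J} = \frac{2 \left(-170 + j + j J^{2}\right)}{304 + J}$)
$- U{\left(S{\left(-6,-31 \right)},770 \right)} = - \frac{2 \left(-170 - 5 - 5 \cdot 770^{2}\right)}{304 + 770} = - \frac{2 \left(-170 - 5 - 2964500\right)}{1074} = - \frac{2 \left(-2964675\right)}{1074} = \left(-1\right) \left(- \frac{988225}{179}\right) = \frac{988225}{179}$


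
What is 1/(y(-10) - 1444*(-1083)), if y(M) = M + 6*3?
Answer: 1/1563860 ≈ 6.3944e-7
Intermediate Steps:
y(M) = 18 + M (y(M) = M + 18 = 18 + M)
1/(y(-10) - 1444*(-1083)) = 1/((18 - 10) - 1444*(-1083)) = 1/(8 + 1563852) = 1/1563860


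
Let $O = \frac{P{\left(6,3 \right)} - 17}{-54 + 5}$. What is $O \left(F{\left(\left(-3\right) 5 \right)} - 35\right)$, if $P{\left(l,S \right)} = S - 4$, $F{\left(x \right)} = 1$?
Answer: $- \frac{612}{49} \approx -12.49$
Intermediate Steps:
$P{\left(l,S \right)} = -4 + S$
$O = \frac{18}{49}$ ($O = \frac{\left(-4 + 3\right) - 17}{-54 + 5} = \frac{-1 - 17}{-49} = \left(-18\right) \left(- \frac{1}{49}\right) = \frac{18}{49} \approx 0.36735$)
$O \left(F{\left(\left(-3\right) 5 \right)} - 35\right) = \frac{18 \left(1 - 35\right)}{49} = \frac{18}{49} \left(-34\right) = - \frac{612}{49}$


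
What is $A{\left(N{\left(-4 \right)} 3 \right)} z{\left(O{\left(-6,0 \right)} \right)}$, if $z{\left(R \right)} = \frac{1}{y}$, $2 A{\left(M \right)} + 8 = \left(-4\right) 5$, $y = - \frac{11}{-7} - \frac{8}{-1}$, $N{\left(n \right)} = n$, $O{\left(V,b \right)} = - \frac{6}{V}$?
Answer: $- \frac{98}{67} \approx -1.4627$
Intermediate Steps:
$y = \frac{67}{7}$ ($y = \left(-11\right) \left(- \frac{1}{7}\right) - -8 = \frac{11}{7} + 8 = \frac{67}{7} \approx 9.5714$)
$A{\left(M \right)} = -14$ ($A{\left(M \right)} = -4 + \frac{\left(-4\right) 5}{2} = -4 + \frac{1}{2} \left(-20\right) = -4 - 10 = -14$)
$z{\left(R \right)} = \frac{7}{67}$ ($z{\left(R \right)} = \frac{1}{\frac{67}{7}} = \frac{7}{67}$)
$A{\left(N{\left(-4 \right)} 3 \right)} z{\left(O{\left(-6,0 \right)} \right)} = \left(-14\right) \frac{7}{67} = - \frac{98}{67}$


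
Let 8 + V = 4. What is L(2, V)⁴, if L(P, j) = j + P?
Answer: 16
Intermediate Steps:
V = -4 (V = -8 + 4 = -4)
L(P, j) = P + j
L(2, V)⁴ = (2 - 4)⁴ = (-2)⁴ = 16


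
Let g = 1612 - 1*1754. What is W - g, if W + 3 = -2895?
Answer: -2756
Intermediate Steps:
W = -2898 (W = -3 - 2895 = -2898)
g = -142 (g = 1612 - 1754 = -142)
W - g = -2898 - 1*(-142) = -2898 + 142 = -2756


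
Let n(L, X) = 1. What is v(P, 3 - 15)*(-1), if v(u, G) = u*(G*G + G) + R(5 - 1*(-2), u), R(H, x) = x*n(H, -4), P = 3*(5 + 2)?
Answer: -2793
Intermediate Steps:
P = 21 (P = 3*7 = 21)
R(H, x) = x (R(H, x) = x*1 = x)
v(u, G) = u + u*(G + G²) (v(u, G) = u*(G*G + G) + u = u*(G² + G) + u = u*(G + G²) + u = u + u*(G + G²))
v(P, 3 - 15)*(-1) = (21*(1 + (3 - 15) + (3 - 15)²))*(-1) = (21*(1 - 12 + (-12)²))*(-1) = (21*(1 - 12 + 144))*(-1) = (21*133)*(-1) = 2793*(-1) = -2793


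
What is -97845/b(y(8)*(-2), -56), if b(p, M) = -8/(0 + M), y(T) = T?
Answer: -684915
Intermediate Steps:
b(p, M) = -8/M
-97845/b(y(8)*(-2), -56) = -97845/((-8/(-56))) = -97845/((-8*(-1/56))) = -97845/1/7 = -97845*7 = -684915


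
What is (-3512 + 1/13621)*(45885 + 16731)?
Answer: -2995358523816/13621 ≈ -2.1991e+8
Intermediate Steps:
(-3512 + 1/13621)*(45885 + 16731) = (-3512 + 1/13621)*62616 = -47836951/13621*62616 = -2995358523816/13621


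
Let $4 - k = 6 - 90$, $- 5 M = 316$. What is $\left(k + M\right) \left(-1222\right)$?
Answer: $- \frac{151528}{5} \approx -30306.0$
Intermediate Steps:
$M = - \frac{316}{5}$ ($M = \left(- \frac{1}{5}\right) 316 = - \frac{316}{5} \approx -63.2$)
$k = 88$ ($k = 4 - \left(6 - 90\right) = 4 - -84 = 4 + 84 = 88$)
$\left(k + M\right) \left(-1222\right) = \left(88 - \frac{316}{5}\right) \left(-1222\right) = \frac{124}{5} \left(-1222\right) = - \frac{151528}{5}$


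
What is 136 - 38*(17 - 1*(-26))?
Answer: -1498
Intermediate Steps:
136 - 38*(17 - 1*(-26)) = 136 - 38*(17 + 26) = 136 - 38*43 = 136 - 1634 = -1498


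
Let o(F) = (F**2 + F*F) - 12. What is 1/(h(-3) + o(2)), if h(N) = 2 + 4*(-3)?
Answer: -1/14 ≈ -0.071429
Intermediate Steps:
h(N) = -10 (h(N) = 2 - 12 = -10)
o(F) = -12 + 2*F**2 (o(F) = (F**2 + F**2) - 12 = 2*F**2 - 12 = -12 + 2*F**2)
1/(h(-3) + o(2)) = 1/(-10 + (-12 + 2*2**2)) = 1/(-10 + (-12 + 2*4)) = 1/(-10 + (-12 + 8)) = 1/(-10 - 4) = 1/(-14) = -1/14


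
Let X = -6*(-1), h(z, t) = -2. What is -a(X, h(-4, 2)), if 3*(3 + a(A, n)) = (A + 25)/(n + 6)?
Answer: 5/12 ≈ 0.41667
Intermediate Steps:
X = 6
a(A, n) = -3 + (25 + A)/(3*(6 + n)) (a(A, n) = -3 + ((A + 25)/(n + 6))/3 = -3 + ((25 + A)/(6 + n))/3 = -3 + (25 + A)/(3*(6 + n)))
-a(X, h(-4, 2)) = -(-29 + 6 - 9*(-2))/(3*(6 - 2)) = -(-29 + 6 + 18)/(3*4) = -(-5)/(3*4) = -1*(-5/12) = 5/12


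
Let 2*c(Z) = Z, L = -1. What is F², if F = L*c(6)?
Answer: 9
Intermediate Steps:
c(Z) = Z/2
F = -3 (F = -6/2 = -1*3 = -3)
F² = (-3)² = 9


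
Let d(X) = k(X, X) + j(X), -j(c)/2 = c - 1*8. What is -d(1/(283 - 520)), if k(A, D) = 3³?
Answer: -10193/237 ≈ -43.008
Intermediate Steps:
k(A, D) = 27
j(c) = 16 - 2*c (j(c) = -2*(c - 1*8) = -2*(c - 8) = -2*(-8 + c) = 16 - 2*c)
d(X) = 43 - 2*X (d(X) = 27 + (16 - 2*X) = 43 - 2*X)
-d(1/(283 - 520)) = -(43 - 2/(283 - 520)) = -(43 - 2/(-237)) = -(43 - 2*(-1/237)) = -(43 + 2/237) = -1*10193/237 = -10193/237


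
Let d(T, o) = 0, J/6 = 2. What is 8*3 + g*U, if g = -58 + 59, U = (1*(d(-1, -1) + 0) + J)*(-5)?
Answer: -36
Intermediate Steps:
J = 12 (J = 6*2 = 12)
U = -60 (U = (1*(0 + 0) + 12)*(-5) = (1*0 + 12)*(-5) = (0 + 12)*(-5) = 12*(-5) = -60)
g = 1
8*3 + g*U = 8*3 + 1*(-60) = 24 - 60 = -36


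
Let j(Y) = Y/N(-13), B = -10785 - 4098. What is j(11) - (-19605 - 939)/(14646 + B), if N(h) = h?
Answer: -89893/1027 ≈ -87.530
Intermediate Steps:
B = -14883
j(Y) = -Y/13 (j(Y) = Y/(-13) = Y*(-1/13) = -Y/13)
j(11) - (-19605 - 939)/(14646 + B) = -1/13*11 - (-19605 - 939)/(14646 - 14883) = -11/13 - (-20544)/(-237) = -11/13 - (-20544)*(-1)/237 = -11/13 - 1*6848/79 = -11/13 - 6848/79 = -89893/1027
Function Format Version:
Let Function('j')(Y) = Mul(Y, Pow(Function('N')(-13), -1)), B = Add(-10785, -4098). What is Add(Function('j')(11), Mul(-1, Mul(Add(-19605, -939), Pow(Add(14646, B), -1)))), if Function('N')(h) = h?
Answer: Rational(-89893, 1027) ≈ -87.530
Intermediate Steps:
B = -14883
Function('j')(Y) = Mul(Rational(-1, 13), Y) (Function('j')(Y) = Mul(Y, Pow(-13, -1)) = Mul(Y, Rational(-1, 13)) = Mul(Rational(-1, 13), Y))
Add(Function('j')(11), Mul(-1, Mul(Add(-19605, -939), Pow(Add(14646, B), -1)))) = Add(Mul(Rational(-1, 13), 11), Mul(-1, Mul(Add(-19605, -939), Pow(Add(14646, -14883), -1)))) = Add(Rational(-11, 13), Mul(-1, Mul(-20544, Pow(-237, -1)))) = Add(Rational(-11, 13), Mul(-1, Mul(-20544, Rational(-1, 237)))) = Add(Rational(-11, 13), Mul(-1, Rational(6848, 79))) = Add(Rational(-11, 13), Rational(-6848, 79)) = Rational(-89893, 1027)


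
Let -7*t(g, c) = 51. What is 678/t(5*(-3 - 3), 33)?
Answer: -1582/17 ≈ -93.059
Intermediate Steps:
t(g, c) = -51/7 (t(g, c) = -⅐*51 = -51/7)
678/t(5*(-3 - 3), 33) = 678/(-51/7) = 678*(-7/51) = -1582/17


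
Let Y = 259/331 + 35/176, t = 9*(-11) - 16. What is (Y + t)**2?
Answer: 44119764037441/3393761536 ≈ 13000.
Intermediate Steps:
t = -115 (t = -99 - 16 = -115)
Y = 57169/58256 (Y = 259*(1/331) + 35*(1/176) = 259/331 + 35/176 = 57169/58256 ≈ 0.98134)
(Y + t)**2 = (57169/58256 - 115)**2 = (-6642271/58256)**2 = 44119764037441/3393761536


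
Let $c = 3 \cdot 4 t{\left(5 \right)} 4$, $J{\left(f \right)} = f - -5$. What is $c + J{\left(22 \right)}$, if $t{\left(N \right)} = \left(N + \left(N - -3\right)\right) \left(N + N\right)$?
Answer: $6267$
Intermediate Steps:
$t{\left(N \right)} = 2 N \left(3 + 2 N\right)$ ($t{\left(N \right)} = \left(N + \left(N + 3\right)\right) 2 N = \left(N + \left(3 + N\right)\right) 2 N = \left(3 + 2 N\right) 2 N = 2 N \left(3 + 2 N\right)$)
$J{\left(f \right)} = 5 + f$ ($J{\left(f \right)} = f + 5 = 5 + f$)
$c = 6240$ ($c = 3 \cdot 4 \cdot 2 \cdot 5 \left(3 + 2 \cdot 5\right) 4 = 3 \cdot 4 \cdot 2 \cdot 5 \left(3 + 10\right) 4 = 3 \cdot 4 \cdot 2 \cdot 5 \cdot 13 \cdot 4 = 3 \cdot 4 \cdot 130 \cdot 4 = 3 \cdot 520 \cdot 4 = 1560 \cdot 4 = 6240$)
$c + J{\left(22 \right)} = 6240 + \left(5 + 22\right) = 6240 + 27 = 6267$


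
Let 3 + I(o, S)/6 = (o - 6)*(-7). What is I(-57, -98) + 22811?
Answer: 25439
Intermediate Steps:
I(o, S) = 234 - 42*o (I(o, S) = -18 + 6*((o - 6)*(-7)) = -18 + 6*((-6 + o)*(-7)) = -18 + 6*(42 - 7*o) = -18 + (252 - 42*o) = 234 - 42*o)
I(-57, -98) + 22811 = (234 - 42*(-57)) + 22811 = (234 + 2394) + 22811 = 2628 + 22811 = 25439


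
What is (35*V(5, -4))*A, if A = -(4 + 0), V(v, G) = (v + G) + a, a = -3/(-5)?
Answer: -224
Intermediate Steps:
a = 3/5 (a = -3*(-1/5) = 3/5 ≈ 0.60000)
V(v, G) = 3/5 + G + v (V(v, G) = (v + G) + 3/5 = (G + v) + 3/5 = 3/5 + G + v)
A = -4 (A = -1*4 = -4)
(35*V(5, -4))*A = (35*(3/5 - 4 + 5))*(-4) = (35*(8/5))*(-4) = 56*(-4) = -224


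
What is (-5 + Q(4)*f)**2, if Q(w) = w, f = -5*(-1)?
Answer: 225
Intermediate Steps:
f = 5
(-5 + Q(4)*f)**2 = (-5 + 4*5)**2 = (-5 + 20)**2 = 15**2 = 225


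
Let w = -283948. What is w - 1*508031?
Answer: -791979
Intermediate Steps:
w - 1*508031 = -283948 - 1*508031 = -283948 - 508031 = -791979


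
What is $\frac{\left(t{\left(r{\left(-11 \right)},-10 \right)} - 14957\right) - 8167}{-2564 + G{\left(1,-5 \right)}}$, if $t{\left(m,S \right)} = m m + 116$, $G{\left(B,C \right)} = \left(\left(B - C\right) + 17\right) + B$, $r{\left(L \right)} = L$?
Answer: $\frac{22887}{2540} \approx 9.0106$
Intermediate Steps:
$G{\left(B,C \right)} = 17 - C + 2 B$ ($G{\left(B,C \right)} = \left(17 + B - C\right) + B = 17 - C + 2 B$)
$t{\left(m,S \right)} = 116 + m^{2}$ ($t{\left(m,S \right)} = m^{2} + 116 = 116 + m^{2}$)
$\frac{\left(t{\left(r{\left(-11 \right)},-10 \right)} - 14957\right) - 8167}{-2564 + G{\left(1,-5 \right)}} = \frac{\left(\left(116 + \left(-11\right)^{2}\right) - 14957\right) - 8167}{-2564 + \left(17 - -5 + 2 \cdot 1\right)} = \frac{\left(\left(116 + 121\right) - 14957\right) - 8167}{-2564 + \left(17 + 5 + 2\right)} = \frac{\left(237 - 14957\right) - 8167}{-2564 + 24} = \frac{-14720 - 8167}{-2540} = \left(-22887\right) \left(- \frac{1}{2540}\right) = \frac{22887}{2540}$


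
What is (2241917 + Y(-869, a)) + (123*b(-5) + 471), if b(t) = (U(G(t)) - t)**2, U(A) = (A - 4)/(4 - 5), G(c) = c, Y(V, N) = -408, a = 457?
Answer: 2266088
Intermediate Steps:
U(A) = 4 - A (U(A) = (-4 + A)/(-1) = (-4 + A)*(-1) = 4 - A)
b(t) = (4 - 2*t)**2 (b(t) = ((4 - t) - t)**2 = (4 - 2*t)**2)
(2241917 + Y(-869, a)) + (123*b(-5) + 471) = (2241917 - 408) + (123*(4*(-2 - 5)**2) + 471) = 2241509 + (123*(4*(-7)**2) + 471) = 2241509 + (123*(4*49) + 471) = 2241509 + (123*196 + 471) = 2241509 + (24108 + 471) = 2241509 + 24579 = 2266088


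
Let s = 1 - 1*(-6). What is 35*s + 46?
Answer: 291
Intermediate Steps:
s = 7 (s = 1 + 6 = 7)
35*s + 46 = 35*7 + 46 = 245 + 46 = 291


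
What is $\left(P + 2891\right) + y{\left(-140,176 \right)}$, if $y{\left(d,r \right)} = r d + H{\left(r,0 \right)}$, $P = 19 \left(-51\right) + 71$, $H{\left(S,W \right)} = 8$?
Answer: $-22639$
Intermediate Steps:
$P = -898$ ($P = -969 + 71 = -898$)
$y{\left(d,r \right)} = 8 + d r$ ($y{\left(d,r \right)} = r d + 8 = d r + 8 = 8 + d r$)
$\left(P + 2891\right) + y{\left(-140,176 \right)} = \left(-898 + 2891\right) + \left(8 - 24640\right) = 1993 + \left(8 - 24640\right) = 1993 - 24632 = -22639$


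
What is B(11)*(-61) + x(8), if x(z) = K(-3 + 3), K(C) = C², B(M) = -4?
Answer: 244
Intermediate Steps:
x(z) = 0 (x(z) = (-3 + 3)² = 0² = 0)
B(11)*(-61) + x(8) = -4*(-61) + 0 = 244 + 0 = 244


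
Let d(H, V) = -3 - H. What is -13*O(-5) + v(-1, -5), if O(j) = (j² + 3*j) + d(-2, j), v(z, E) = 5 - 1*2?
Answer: -114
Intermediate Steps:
v(z, E) = 3 (v(z, E) = 5 - 2 = 3)
O(j) = -1 + j² + 3*j (O(j) = (j² + 3*j) + (-3 - 1*(-2)) = (j² + 3*j) + (-3 + 2) = (j² + 3*j) - 1 = -1 + j² + 3*j)
-13*O(-5) + v(-1, -5) = -13*(-1 + (-5)² + 3*(-5)) + 3 = -13*(-1 + 25 - 15) + 3 = -13*9 + 3 = -117 + 3 = -114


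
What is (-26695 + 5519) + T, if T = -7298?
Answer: -28474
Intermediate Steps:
(-26695 + 5519) + T = (-26695 + 5519) - 7298 = -21176 - 7298 = -28474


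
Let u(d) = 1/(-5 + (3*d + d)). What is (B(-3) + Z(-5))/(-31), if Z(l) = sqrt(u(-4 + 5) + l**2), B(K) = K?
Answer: 3/31 - 2*sqrt(6)/31 ≈ -0.061257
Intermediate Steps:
u(d) = 1/(-5 + 4*d)
Z(l) = sqrt(-1 + l**2) (Z(l) = sqrt(1/(-5 + 4*(-4 + 5)) + l**2) = sqrt(1/(-5 + 4*1) + l**2) = sqrt(1/(-5 + 4) + l**2) = sqrt(1/(-1) + l**2) = sqrt(-1 + l**2))
(B(-3) + Z(-5))/(-31) = (-3 + sqrt(-1 + (-5)**2))/(-31) = (-3 + sqrt(-1 + 25))*(-1/31) = (-3 + sqrt(24))*(-1/31) = (-3 + 2*sqrt(6))*(-1/31) = 3/31 - 2*sqrt(6)/31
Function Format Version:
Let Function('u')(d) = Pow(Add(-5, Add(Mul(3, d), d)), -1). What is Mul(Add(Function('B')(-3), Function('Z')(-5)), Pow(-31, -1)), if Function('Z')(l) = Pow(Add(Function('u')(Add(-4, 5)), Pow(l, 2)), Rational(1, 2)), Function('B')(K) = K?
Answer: Add(Rational(3, 31), Mul(Rational(-2, 31), Pow(6, Rational(1, 2)))) ≈ -0.061257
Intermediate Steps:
Function('u')(d) = Pow(Add(-5, Mul(4, d)), -1)
Function('Z')(l) = Pow(Add(-1, Pow(l, 2)), Rational(1, 2)) (Function('Z')(l) = Pow(Add(Pow(Add(-5, Mul(4, Add(-4, 5))), -1), Pow(l, 2)), Rational(1, 2)) = Pow(Add(Pow(Add(-5, Mul(4, 1)), -1), Pow(l, 2)), Rational(1, 2)) = Pow(Add(Pow(Add(-5, 4), -1), Pow(l, 2)), Rational(1, 2)) = Pow(Add(Pow(-1, -1), Pow(l, 2)), Rational(1, 2)) = Pow(Add(-1, Pow(l, 2)), Rational(1, 2)))
Mul(Add(Function('B')(-3), Function('Z')(-5)), Pow(-31, -1)) = Mul(Add(-3, Pow(Add(-1, Pow(-5, 2)), Rational(1, 2))), Pow(-31, -1)) = Mul(Add(-3, Pow(Add(-1, 25), Rational(1, 2))), Rational(-1, 31)) = Mul(Add(-3, Pow(24, Rational(1, 2))), Rational(-1, 31)) = Mul(Add(-3, Mul(2, Pow(6, Rational(1, 2)))), Rational(-1, 31)) = Add(Rational(3, 31), Mul(Rational(-2, 31), Pow(6, Rational(1, 2))))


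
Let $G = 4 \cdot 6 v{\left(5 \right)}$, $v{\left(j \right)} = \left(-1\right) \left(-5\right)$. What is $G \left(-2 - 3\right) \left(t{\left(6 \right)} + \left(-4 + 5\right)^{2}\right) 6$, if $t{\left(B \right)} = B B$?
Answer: $-133200$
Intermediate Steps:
$v{\left(j \right)} = 5$
$t{\left(B \right)} = B^{2}$
$G = 120$ ($G = 4 \cdot 6 \cdot 5 = 24 \cdot 5 = 120$)
$G \left(-2 - 3\right) \left(t{\left(6 \right)} + \left(-4 + 5\right)^{2}\right) 6 = 120 \left(-2 - 3\right) \left(6^{2} + \left(-4 + 5\right)^{2}\right) 6 = 120 \left(- 5 \left(36 + 1^{2}\right)\right) 6 = 120 \left(- 5 \left(36 + 1\right)\right) 6 = 120 \left(\left(-5\right) 37\right) 6 = 120 \left(-185\right) 6 = \left(-22200\right) 6 = -133200$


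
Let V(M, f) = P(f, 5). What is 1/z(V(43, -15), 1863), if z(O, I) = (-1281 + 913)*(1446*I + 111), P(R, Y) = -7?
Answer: -1/991395312 ≈ -1.0087e-9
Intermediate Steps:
V(M, f) = -7
z(O, I) = -40848 - 532128*I (z(O, I) = -368*(111 + 1446*I) = -40848 - 532128*I)
1/z(V(43, -15), 1863) = 1/(-40848 - 532128*1863) = 1/(-40848 - 991354464) = 1/(-991395312) = -1/991395312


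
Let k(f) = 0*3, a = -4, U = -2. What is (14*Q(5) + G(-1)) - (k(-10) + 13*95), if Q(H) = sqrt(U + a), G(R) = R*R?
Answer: -1234 + 14*I*sqrt(6) ≈ -1234.0 + 34.293*I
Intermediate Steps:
G(R) = R**2
Q(H) = I*sqrt(6) (Q(H) = sqrt(-2 - 4) = sqrt(-6) = I*sqrt(6))
k(f) = 0
(14*Q(5) + G(-1)) - (k(-10) + 13*95) = (14*(I*sqrt(6)) + (-1)**2) - (0 + 13*95) = (14*I*sqrt(6) + 1) - (0 + 1235) = (1 + 14*I*sqrt(6)) - 1*1235 = (1 + 14*I*sqrt(6)) - 1235 = -1234 + 14*I*sqrt(6)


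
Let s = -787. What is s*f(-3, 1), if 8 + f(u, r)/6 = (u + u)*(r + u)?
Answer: -18888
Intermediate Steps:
f(u, r) = -48 + 12*u*(r + u) (f(u, r) = -48 + 6*((u + u)*(r + u)) = -48 + 6*((2*u)*(r + u)) = -48 + 6*(2*u*(r + u)) = -48 + 12*u*(r + u))
s*f(-3, 1) = -787*(-48 + 12*(-3)**2 + 12*1*(-3)) = -787*(-48 + 12*9 - 36) = -787*(-48 + 108 - 36) = -787*24 = -18888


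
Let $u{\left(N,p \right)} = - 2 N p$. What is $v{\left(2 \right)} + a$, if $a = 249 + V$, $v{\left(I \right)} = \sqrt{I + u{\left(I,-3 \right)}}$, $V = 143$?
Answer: $392 + \sqrt{14} \approx 395.74$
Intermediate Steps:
$u{\left(N,p \right)} = - 2 N p$
$v{\left(I \right)} = \sqrt{7} \sqrt{I}$ ($v{\left(I \right)} = \sqrt{I - 2 I \left(-3\right)} = \sqrt{I + 6 I} = \sqrt{7 I} = \sqrt{7} \sqrt{I}$)
$a = 392$ ($a = 249 + 143 = 392$)
$v{\left(2 \right)} + a = \sqrt{7} \sqrt{2} + 392 = \sqrt{14} + 392 = 392 + \sqrt{14}$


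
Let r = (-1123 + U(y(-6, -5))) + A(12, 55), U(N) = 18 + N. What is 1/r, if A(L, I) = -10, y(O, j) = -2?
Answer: -1/1117 ≈ -0.00089526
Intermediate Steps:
r = -1117 (r = (-1123 + (18 - 2)) - 10 = (-1123 + 16) - 10 = -1107 - 10 = -1117)
1/r = 1/(-1117) = -1/1117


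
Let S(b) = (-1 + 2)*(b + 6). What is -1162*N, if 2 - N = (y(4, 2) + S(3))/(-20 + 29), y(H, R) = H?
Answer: -5810/9 ≈ -645.56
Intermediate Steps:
S(b) = 6 + b (S(b) = 1*(6 + b) = 6 + b)
N = 5/9 (N = 2 - (4 + (6 + 3))/(-20 + 29) = 2 - (4 + 9)/9 = 2 - 13/9 = 5/9 ≈ 0.55556)
-1162*N = -1162*5/9 = -5810/9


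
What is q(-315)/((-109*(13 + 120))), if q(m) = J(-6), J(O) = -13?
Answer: 13/14497 ≈ 0.00089674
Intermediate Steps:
q(m) = -13
q(-315)/((-109*(13 + 120))) = -13*(-1/(109*(13 + 120))) = -13/((-109*133)) = -13/(-14497) = -13*(-1/14497) = 13/14497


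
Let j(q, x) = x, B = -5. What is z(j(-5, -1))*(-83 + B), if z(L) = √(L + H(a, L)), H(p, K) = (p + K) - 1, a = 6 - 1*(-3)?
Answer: -88*√6 ≈ -215.56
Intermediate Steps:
a = 9 (a = 6 + 3 = 9)
H(p, K) = -1 + K + p (H(p, K) = (K + p) - 1 = -1 + K + p)
z(L) = √(8 + 2*L) (z(L) = √(L + (-1 + L + 9)) = √(L + (8 + L)) = √(8 + 2*L))
z(j(-5, -1))*(-83 + B) = √(8 + 2*(-1))*(-83 - 5) = √(8 - 2)*(-88) = √6*(-88) = -88*√6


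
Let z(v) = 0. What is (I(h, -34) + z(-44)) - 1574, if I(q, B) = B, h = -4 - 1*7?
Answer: -1608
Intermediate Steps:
h = -11 (h = -4 - 7 = -11)
(I(h, -34) + z(-44)) - 1574 = (-34 + 0) - 1574 = -34 - 1574 = -1608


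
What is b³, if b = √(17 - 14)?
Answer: 3*√3 ≈ 5.1962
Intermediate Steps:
b = √3 ≈ 1.7320
b³ = (√3)³ = 3*√3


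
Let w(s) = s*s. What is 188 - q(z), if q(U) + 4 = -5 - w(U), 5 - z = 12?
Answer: 246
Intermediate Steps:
z = -7 (z = 5 - 1*12 = 5 - 12 = -7)
w(s) = s²
q(U) = -9 - U² (q(U) = -4 + (-5 - U²) = -9 - U²)
188 - q(z) = 188 - (-9 - 1*(-7)²) = 188 - (-9 - 1*49) = 188 - (-9 - 49) = 188 - 1*(-58) = 188 + 58 = 246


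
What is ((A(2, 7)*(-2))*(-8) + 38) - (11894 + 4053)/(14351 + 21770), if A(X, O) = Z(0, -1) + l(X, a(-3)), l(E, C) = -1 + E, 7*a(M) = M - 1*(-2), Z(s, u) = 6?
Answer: 5402203/36121 ≈ 149.56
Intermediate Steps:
a(M) = 2/7 + M/7 (a(M) = (M - 1*(-2))/7 = (M + 2)/7 = (2 + M)/7 = 2/7 + M/7)
A(X, O) = 5 + X (A(X, O) = 6 + (-1 + X) = 5 + X)
((A(2, 7)*(-2))*(-8) + 38) - (11894 + 4053)/(14351 + 21770) = (((5 + 2)*(-2))*(-8) + 38) - (11894 + 4053)/(14351 + 21770) = ((7*(-2))*(-8) + 38) - 15947/36121 = (-14*(-8) + 38) - 15947/36121 = (112 + 38) - 1*15947/36121 = 150 - 15947/36121 = 5402203/36121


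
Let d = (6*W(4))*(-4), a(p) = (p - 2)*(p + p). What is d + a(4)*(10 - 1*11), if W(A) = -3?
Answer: 56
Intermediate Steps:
a(p) = 2*p*(-2 + p) (a(p) = (-2 + p)*(2*p) = 2*p*(-2 + p))
d = 72 (d = (6*(-3))*(-4) = -18*(-4) = 72)
d + a(4)*(10 - 1*11) = 72 + (2*4*(-2 + 4))*(10 - 1*11) = 72 + (2*4*2)*(10 - 11) = 72 + 16*(-1) = 72 - 16 = 56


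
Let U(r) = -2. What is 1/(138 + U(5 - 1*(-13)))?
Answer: 1/136 ≈ 0.0073529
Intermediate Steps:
1/(138 + U(5 - 1*(-13))) = 1/(138 - 2) = 1/136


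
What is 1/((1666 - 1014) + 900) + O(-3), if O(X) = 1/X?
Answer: -1549/4656 ≈ -0.33269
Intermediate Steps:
1/((1666 - 1014) + 900) + O(-3) = 1/((1666 - 1014) + 900) + 1/(-3) = 1/(652 + 900) - ⅓ = 1/1552 - ⅓ = -1549/4656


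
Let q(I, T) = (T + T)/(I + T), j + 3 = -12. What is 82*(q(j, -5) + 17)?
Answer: 1435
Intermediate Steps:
j = -15 (j = -3 - 12 = -15)
q(I, T) = 2*T/(I + T) (q(I, T) = (2*T)/(I + T) = 2*T/(I + T))
82*(q(j, -5) + 17) = 82*(2*(-5)/(-15 - 5) + 17) = 82*(2*(-5)/(-20) + 17) = 82*(2*(-5)*(-1/20) + 17) = 82*(1/2 + 17) = 82*(35/2) = 1435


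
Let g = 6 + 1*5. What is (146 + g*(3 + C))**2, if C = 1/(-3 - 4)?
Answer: 1542564/49 ≈ 31481.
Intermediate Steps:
C = -1/7 (C = 1/(-7) = -1/7 ≈ -0.14286)
g = 11 (g = 6 + 5 = 11)
(146 + g*(3 + C))**2 = (146 + 11*(3 - 1/7))**2 = (146 + 11*(20/7))**2 = (146 + 220/7)**2 = (1242/7)**2 = 1542564/49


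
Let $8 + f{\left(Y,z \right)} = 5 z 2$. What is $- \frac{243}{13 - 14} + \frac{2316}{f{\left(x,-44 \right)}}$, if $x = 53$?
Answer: $\frac{26637}{112} \approx 237.83$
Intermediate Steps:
$f{\left(Y,z \right)} = -8 + 10 z$ ($f{\left(Y,z \right)} = -8 + 5 z 2 = -8 + 10 z$)
$- \frac{243}{13 - 14} + \frac{2316}{f{\left(x,-44 \right)}} = - \frac{243}{13 - 14} + \frac{2316}{-8 + 10 \left(-44\right)} = - \frac{243}{-1} + \frac{2316}{-8 - 440} = \left(-243\right) \left(-1\right) + \frac{2316}{-448} = 243 + 2316 \left(- \frac{1}{448}\right) = 243 - \frac{579}{112} = \frac{26637}{112}$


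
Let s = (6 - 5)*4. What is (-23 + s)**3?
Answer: -6859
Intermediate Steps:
s = 4 (s = 1*4 = 4)
(-23 + s)**3 = (-23 + 4)**3 = (-19)**3 = -6859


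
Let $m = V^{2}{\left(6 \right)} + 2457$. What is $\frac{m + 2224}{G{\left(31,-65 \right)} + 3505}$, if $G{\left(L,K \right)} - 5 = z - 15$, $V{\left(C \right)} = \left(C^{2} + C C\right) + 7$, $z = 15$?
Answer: $\frac{5461}{1755} \approx 3.1117$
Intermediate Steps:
$V{\left(C \right)} = 7 + 2 C^{2}$ ($V{\left(C \right)} = \left(C^{2} + C^{2}\right) + 7 = 2 C^{2} + 7 = 7 + 2 C^{2}$)
$G{\left(L,K \right)} = 5$ ($G{\left(L,K \right)} = 5 + \left(15 - 15\right) = 5 + 0 = 5$)
$m = 8698$ ($m = \left(7 + 2 \cdot 6^{2}\right)^{2} + 2457 = \left(7 + 2 \cdot 36\right)^{2} + 2457 = \left(7 + 72\right)^{2} + 2457 = 79^{2} + 2457 = 6241 + 2457 = 8698$)
$\frac{m + 2224}{G{\left(31,-65 \right)} + 3505} = \frac{8698 + 2224}{5 + 3505} = \frac{10922}{3510} = 10922 \cdot \frac{1}{3510} = \frac{5461}{1755}$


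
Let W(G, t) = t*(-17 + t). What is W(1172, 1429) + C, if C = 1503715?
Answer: 3521463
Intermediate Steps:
W(1172, 1429) + C = 1429*(-17 + 1429) + 1503715 = 1429*1412 + 1503715 = 2017748 + 1503715 = 3521463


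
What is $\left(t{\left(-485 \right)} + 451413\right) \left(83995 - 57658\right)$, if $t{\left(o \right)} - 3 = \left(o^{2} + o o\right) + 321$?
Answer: $24287639019$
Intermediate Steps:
$t{\left(o \right)} = 324 + 2 o^{2}$ ($t{\left(o \right)} = 3 + \left(\left(o^{2} + o o\right) + 321\right) = 3 + \left(\left(o^{2} + o^{2}\right) + 321\right) = 3 + \left(2 o^{2} + 321\right) = 3 + \left(321 + 2 o^{2}\right) = 324 + 2 o^{2}$)
$\left(t{\left(-485 \right)} + 451413\right) \left(83995 - 57658\right) = \left(\left(324 + 2 \left(-485\right)^{2}\right) + 451413\right) \left(83995 - 57658\right) = \left(\left(324 + 2 \cdot 235225\right) + 451413\right) 26337 = \left(\left(324 + 470450\right) + 451413\right) 26337 = \left(470774 + 451413\right) 26337 = 922187 \cdot 26337 = 24287639019$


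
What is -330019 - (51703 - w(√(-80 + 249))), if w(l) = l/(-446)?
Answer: -170248025/446 ≈ -3.8172e+5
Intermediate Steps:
w(l) = -l/446 (w(l) = l*(-1/446) = -l/446)
-330019 - (51703 - w(√(-80 + 249))) = -330019 - (51703 - (-1)*√(-80 + 249)/446) = -330019 - (51703 - (-1)*√169/446) = -330019 - (51703 - (-1)*13/446) = -330019 - (51703 - 1*(-13/446)) = -330019 - (51703 + 13/446) = -330019 - 1*23059551/446 = -330019 - 23059551/446 = -170248025/446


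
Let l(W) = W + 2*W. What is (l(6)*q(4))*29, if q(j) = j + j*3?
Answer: 8352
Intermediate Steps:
q(j) = 4*j (q(j) = j + 3*j = 4*j)
l(W) = 3*W
(l(6)*q(4))*29 = ((3*6)*(4*4))*29 = (18*16)*29 = 288*29 = 8352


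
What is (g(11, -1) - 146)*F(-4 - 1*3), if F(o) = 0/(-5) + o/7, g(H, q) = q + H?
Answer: 136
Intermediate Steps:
g(H, q) = H + q
F(o) = o/7 (F(o) = 0*(-⅕) + o*(⅐) = 0 + o/7 = o/7)
(g(11, -1) - 146)*F(-4 - 1*3) = ((11 - 1) - 146)*((-4 - 1*3)/7) = (10 - 146)*((-4 - 3)/7) = -136*(-7)/7 = -136*(-1) = 136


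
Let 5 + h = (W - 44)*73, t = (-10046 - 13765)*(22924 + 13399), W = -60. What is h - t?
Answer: 864879356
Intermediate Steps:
t = -864886953 (t = -23811*36323 = -864886953)
h = -7597 (h = -5 + (-60 - 44)*73 = -5 - 104*73 = -5 - 7592 = -7597)
h - t = -7597 - 1*(-864886953) = -7597 + 864886953 = 864879356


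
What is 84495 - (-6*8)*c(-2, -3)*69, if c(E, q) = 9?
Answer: 114303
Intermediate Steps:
84495 - (-6*8)*c(-2, -3)*69 = 84495 - -6*8*9*69 = 84495 - (-48*9)*69 = 84495 - (-432)*69 = 84495 - 1*(-29808) = 84495 + 29808 = 114303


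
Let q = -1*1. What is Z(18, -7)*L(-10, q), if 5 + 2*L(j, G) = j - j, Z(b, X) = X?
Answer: 35/2 ≈ 17.500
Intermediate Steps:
q = -1
L(j, G) = -5/2 (L(j, G) = -5/2 + (j - j)/2 = -5/2 + (½)*0 = -5/2 + 0 = -5/2)
Z(18, -7)*L(-10, q) = -7*(-5/2) = 35/2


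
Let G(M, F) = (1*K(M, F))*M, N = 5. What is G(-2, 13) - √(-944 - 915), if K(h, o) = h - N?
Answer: 14 - 13*I*√11 ≈ 14.0 - 43.116*I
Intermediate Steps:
K(h, o) = -5 + h (K(h, o) = h - 1*5 = h - 5 = -5 + h)
G(M, F) = M*(-5 + M) (G(M, F) = (1*(-5 + M))*M = (-5 + M)*M = M*(-5 + M))
G(-2, 13) - √(-944 - 915) = -2*(-5 - 2) - √(-944 - 915) = -2*(-7) - √(-1859) = 14 - 13*I*√11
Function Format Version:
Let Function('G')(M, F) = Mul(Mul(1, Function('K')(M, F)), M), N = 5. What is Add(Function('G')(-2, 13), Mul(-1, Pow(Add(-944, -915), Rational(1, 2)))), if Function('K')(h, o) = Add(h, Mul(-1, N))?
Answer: Add(14, Mul(-13, I, Pow(11, Rational(1, 2)))) ≈ Add(14.000, Mul(-43.116, I))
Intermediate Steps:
Function('K')(h, o) = Add(-5, h) (Function('K')(h, o) = Add(h, Mul(-1, 5)) = Add(h, -5) = Add(-5, h))
Function('G')(M, F) = Mul(M, Add(-5, M)) (Function('G')(M, F) = Mul(Mul(1, Add(-5, M)), M) = Mul(Add(-5, M), M) = Mul(M, Add(-5, M)))
Add(Function('G')(-2, 13), Mul(-1, Pow(Add(-944, -915), Rational(1, 2)))) = Add(Mul(-2, Add(-5, -2)), Mul(-1, Pow(Add(-944, -915), Rational(1, 2)))) = Add(Mul(-2, -7), Mul(-1, Pow(-1859, Rational(1, 2)))) = Add(14, Mul(-1, Mul(13, I, Pow(11, Rational(1, 2))))) = Add(14, Mul(-13, I, Pow(11, Rational(1, 2))))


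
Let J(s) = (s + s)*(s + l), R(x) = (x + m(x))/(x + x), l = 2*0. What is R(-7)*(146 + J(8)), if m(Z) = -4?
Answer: 1507/7 ≈ 215.29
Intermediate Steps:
l = 0
R(x) = (-4 + x)/(2*x) (R(x) = (x - 4)/(x + x) = (-4 + x)/((2*x)) = (-4 + x)*(1/(2*x)) = (-4 + x)/(2*x))
J(s) = 2*s² (J(s) = (s + s)*(s + 0) = (2*s)*s = 2*s²)
R(-7)*(146 + J(8)) = ((½)*(-4 - 7)/(-7))*(146 + 2*8²) = ((½)*(-⅐)*(-11))*(146 + 2*64) = 11*(146 + 128)/14 = (11/14)*274 = 1507/7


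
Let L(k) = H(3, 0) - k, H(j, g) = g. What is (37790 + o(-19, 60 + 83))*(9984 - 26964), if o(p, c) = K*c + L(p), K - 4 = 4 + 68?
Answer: -826535460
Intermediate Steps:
K = 76 (K = 4 + (4 + 68) = 4 + 72 = 76)
L(k) = -k (L(k) = 0 - k = -k)
o(p, c) = -p + 76*c (o(p, c) = 76*c - p = -p + 76*c)
(37790 + o(-19, 60 + 83))*(9984 - 26964) = (37790 + (-1*(-19) + 76*(60 + 83)))*(9984 - 26964) = (37790 + (19 + 76*143))*(-16980) = (37790 + (19 + 10868))*(-16980) = (37790 + 10887)*(-16980) = 48677*(-16980) = -826535460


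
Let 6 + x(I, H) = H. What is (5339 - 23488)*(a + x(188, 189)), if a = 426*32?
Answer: -250728435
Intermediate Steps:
a = 13632
x(I, H) = -6 + H
(5339 - 23488)*(a + x(188, 189)) = (5339 - 23488)*(13632 + (-6 + 189)) = -18149*(13632 + 183) = -18149*13815 = -250728435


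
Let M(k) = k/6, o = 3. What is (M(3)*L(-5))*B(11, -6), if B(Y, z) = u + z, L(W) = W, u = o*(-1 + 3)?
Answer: 0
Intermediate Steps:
u = 6 (u = 3*(-1 + 3) = 3*2 = 6)
B(Y, z) = 6 + z
M(k) = k/6 (M(k) = k*(⅙) = k/6)
(M(3)*L(-5))*B(11, -6) = (((⅙)*3)*(-5))*(6 - 6) = ((½)*(-5))*0 = -5/2*0 = 0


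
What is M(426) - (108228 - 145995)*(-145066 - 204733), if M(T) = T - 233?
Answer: -13210858640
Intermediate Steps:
M(T) = -233 + T
M(426) - (108228 - 145995)*(-145066 - 204733) = (-233 + 426) - (108228 - 145995)*(-145066 - 204733) = 193 - (-37767)*(-349799) = 193 - 1*13210858833 = 193 - 13210858833 = -13210858640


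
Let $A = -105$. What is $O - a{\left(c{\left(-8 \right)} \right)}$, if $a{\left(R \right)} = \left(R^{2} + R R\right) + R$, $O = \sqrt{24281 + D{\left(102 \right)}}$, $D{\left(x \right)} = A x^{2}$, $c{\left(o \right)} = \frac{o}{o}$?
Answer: $-3 + i \sqrt{1068139} \approx -3.0 + 1033.5 i$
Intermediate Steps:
$c{\left(o \right)} = 1$
$D{\left(x \right)} = - 105 x^{2}$
$O = i \sqrt{1068139}$ ($O = \sqrt{24281 - 105 \cdot 102^{2}} = \sqrt{24281 - 1092420} = \sqrt{-1068139} = i \sqrt{1068139} \approx 1033.5 i$)
$a{\left(R \right)} = R + 2 R^{2}$ ($a{\left(R \right)} = \left(R^{2} + R^{2}\right) + R = 2 R^{2} + R = R + 2 R^{2}$)
$O - a{\left(c{\left(-8 \right)} \right)} = i \sqrt{1068139} - 1 \left(1 + 2 \cdot 1\right) = i \sqrt{1068139} - 1 \left(1 + 2\right) = i \sqrt{1068139} - 1 \cdot 3 = i \sqrt{1068139} - 3 = -3 + i \sqrt{1068139}$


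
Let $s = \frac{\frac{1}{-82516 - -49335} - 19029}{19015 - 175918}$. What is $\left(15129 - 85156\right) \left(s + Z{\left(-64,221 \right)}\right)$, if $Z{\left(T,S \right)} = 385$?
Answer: $- \frac{140405381606998735}{5206198443} \approx -2.6969 \cdot 10^{7}$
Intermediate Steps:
$s = \frac{631401250}{5206198443}$ ($s = \frac{\frac{1}{-82516 + \left(-38368 + 87703\right)} - 19029}{-156903} = \left(\frac{1}{-82516 + 49335} - 19029\right) \left(- \frac{1}{156903}\right) = \left(\frac{1}{-33181} - 19029\right) \left(- \frac{1}{156903}\right) = \left(- \frac{1}{33181} - 19029\right) \left(- \frac{1}{156903}\right) = \left(- \frac{631401250}{33181}\right) \left(- \frac{1}{156903}\right) = \frac{631401250}{5206198443} \approx 0.12128$)
$\left(15129 - 85156\right) \left(s + Z{\left(-64,221 \right)}\right) = \left(15129 - 85156\right) \left(\frac{631401250}{5206198443} + 385\right) = \left(-70027\right) \frac{2005017801805}{5206198443} = - \frac{140405381606998735}{5206198443}$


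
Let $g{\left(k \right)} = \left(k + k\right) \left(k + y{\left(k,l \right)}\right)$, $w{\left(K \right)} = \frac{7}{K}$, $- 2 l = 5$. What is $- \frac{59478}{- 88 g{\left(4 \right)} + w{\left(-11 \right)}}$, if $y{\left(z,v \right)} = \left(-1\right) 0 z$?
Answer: $\frac{654258}{30983} \approx 21.117$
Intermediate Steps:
$l = - \frac{5}{2}$ ($l = \left(- \frac{1}{2}\right) 5 = - \frac{5}{2} \approx -2.5$)
$y{\left(z,v \right)} = 0$ ($y{\left(z,v \right)} = 0 z = 0$)
$g{\left(k \right)} = 2 k^{2}$ ($g{\left(k \right)} = \left(k + k\right) \left(k + 0\right) = 2 k k = 2 k^{2}$)
$- \frac{59478}{- 88 g{\left(4 \right)} + w{\left(-11 \right)}} = - \frac{59478}{- 88 \cdot 2 \cdot 4^{2} + \frac{7}{-11}} = - \frac{59478}{- 88 \cdot 2 \cdot 16 + 7 \left(- \frac{1}{11}\right)} = - \frac{59478}{\left(-88\right) 32 - \frac{7}{11}} = - \frac{59478}{-2816 - \frac{7}{11}} = - \frac{59478}{- \frac{30983}{11}} = \left(-59478\right) \left(- \frac{11}{30983}\right) = \frac{654258}{30983}$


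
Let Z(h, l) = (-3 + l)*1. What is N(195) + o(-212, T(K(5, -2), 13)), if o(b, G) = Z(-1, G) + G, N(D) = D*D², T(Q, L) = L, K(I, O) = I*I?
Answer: 7414898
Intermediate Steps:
K(I, O) = I²
N(D) = D³
Z(h, l) = -3 + l
o(b, G) = -3 + 2*G (o(b, G) = (-3 + G) + G = -3 + 2*G)
N(195) + o(-212, T(K(5, -2), 13)) = 195³ + (-3 + 2*13) = 7414875 + (-3 + 26) = 7414875 + 23 = 7414898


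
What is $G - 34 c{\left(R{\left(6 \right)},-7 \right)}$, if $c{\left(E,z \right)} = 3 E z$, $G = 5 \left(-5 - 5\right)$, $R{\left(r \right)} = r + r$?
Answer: $8518$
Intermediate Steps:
$R{\left(r \right)} = 2 r$
$G = -50$ ($G = 5 \left(-10\right) = -50$)
$c{\left(E,z \right)} = 3 E z$
$G - 34 c{\left(R{\left(6 \right)},-7 \right)} = -50 - 34 \cdot 3 \cdot 2 \cdot 6 \left(-7\right) = -50 - 34 \cdot 3 \cdot 12 \left(-7\right) = -50 - -8568 = -50 + 8568 = 8518$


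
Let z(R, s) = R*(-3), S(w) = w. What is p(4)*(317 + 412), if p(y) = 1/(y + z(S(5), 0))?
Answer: -729/11 ≈ -66.273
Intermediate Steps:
z(R, s) = -3*R
p(y) = 1/(-15 + y) (p(y) = 1/(y - 3*5) = 1/(y - 15) = 1/(-15 + y))
p(4)*(317 + 412) = (317 + 412)/(-15 + 4) = 729/(-11) = -1/11*729 = -729/11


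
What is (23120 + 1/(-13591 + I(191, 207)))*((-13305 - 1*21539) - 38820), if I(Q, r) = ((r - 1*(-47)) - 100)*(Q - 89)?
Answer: -3605487500224/2117 ≈ -1.7031e+9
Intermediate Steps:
I(Q, r) = (-89 + Q)*(-53 + r) (I(Q, r) = ((r + 47) - 100)*(-89 + Q) = ((47 + r) - 100)*(-89 + Q) = (-53 + r)*(-89 + Q) = (-89 + Q)*(-53 + r))
(23120 + 1/(-13591 + I(191, 207)))*((-13305 - 1*21539) - 38820) = (23120 + 1/(-13591 + (4717 - 89*207 - 53*191 + 191*207)))*((-13305 - 1*21539) - 38820) = (23120 + 1/(-13591 + (4717 - 18423 - 10123 + 39537)))*((-13305 - 21539) - 38820) = (23120 + 1/(-13591 + 15708))*(-34844 - 38820) = (23120 + 1/2117)*(-73664) = (48945041/2117)*(-73664) = -3605487500224/2117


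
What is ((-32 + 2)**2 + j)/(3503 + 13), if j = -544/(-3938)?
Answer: 443093/1730751 ≈ 0.25601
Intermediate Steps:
j = 272/1969 (j = -544*(-1/3938) = 272/1969 ≈ 0.13814)
((-32 + 2)**2 + j)/(3503 + 13) = ((-32 + 2)**2 + 272/1969)/(3503 + 13) = ((-30)**2 + 272/1969)/3516 = (900 + 272/1969)*(1/3516) = (1772372/1969)*(1/3516) = 443093/1730751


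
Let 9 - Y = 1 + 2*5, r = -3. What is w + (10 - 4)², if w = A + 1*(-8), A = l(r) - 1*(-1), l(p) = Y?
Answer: 27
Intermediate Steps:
Y = -2 (Y = 9 - (1 + 2*5) = 9 - (1 + 10) = 9 - 1*11 = 9 - 11 = -2)
l(p) = -2
A = -1 (A = -2 - 1*(-1) = -2 + 1 = -1)
w = -9 (w = -1 + 1*(-8) = -1 - 8 = -9)
w + (10 - 4)² = -9 + (10 - 4)² = -9 + 6² = -9 + 36 = 27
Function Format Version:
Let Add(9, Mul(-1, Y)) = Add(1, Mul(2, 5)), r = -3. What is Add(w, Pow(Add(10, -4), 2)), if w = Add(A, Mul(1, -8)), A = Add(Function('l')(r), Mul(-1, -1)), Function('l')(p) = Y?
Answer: 27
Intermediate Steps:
Y = -2 (Y = Add(9, Mul(-1, Add(1, Mul(2, 5)))) = Add(9, Mul(-1, Add(1, 10))) = Add(9, Mul(-1, 11)) = Add(9, -11) = -2)
Function('l')(p) = -2
A = -1 (A = Add(-2, Mul(-1, -1)) = Add(-2, 1) = -1)
w = -9 (w = Add(-1, Mul(1, -8)) = Add(-1, -8) = -9)
Add(w, Pow(Add(10, -4), 2)) = Add(-9, Pow(Add(10, -4), 2)) = Add(-9, Pow(6, 2)) = Add(-9, 36) = 27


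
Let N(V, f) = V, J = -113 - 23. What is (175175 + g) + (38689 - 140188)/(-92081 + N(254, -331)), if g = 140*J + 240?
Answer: 4786516208/30609 ≈ 1.5638e+5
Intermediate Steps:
J = -136
g = -18800 (g = 140*(-136) + 240 = -19040 + 240 = -18800)
(175175 + g) + (38689 - 140188)/(-92081 + N(254, -331)) = (175175 - 18800) + (38689 - 140188)/(-92081 + 254) = 156375 - 101499/(-91827) = 156375 - 101499*(-1/91827) = 156375 + 33833/30609 = 4786516208/30609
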